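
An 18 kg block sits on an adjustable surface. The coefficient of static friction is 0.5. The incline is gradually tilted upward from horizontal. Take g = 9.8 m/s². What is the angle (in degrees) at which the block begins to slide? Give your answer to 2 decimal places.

At the threshold of sliding, static friction is at its maximum μ_s N and exactly balances the weight component along the incline: mg sin θ = μ_s mg cos θ.
Hence tan θ = μ_s = 0.5, so θ = arctan(0.5) = 26.5651°.

26.57°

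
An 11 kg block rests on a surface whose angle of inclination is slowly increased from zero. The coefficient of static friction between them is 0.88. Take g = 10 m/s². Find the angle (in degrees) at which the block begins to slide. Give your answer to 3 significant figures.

41.3°

At the threshold of sliding, static friction is at its maximum μ_s N and exactly balances the weight component along the incline: mg sin θ = μ_s mg cos θ.
Hence tan θ = μ_s = 0.88, so θ = arctan(0.88) = 41.3478°.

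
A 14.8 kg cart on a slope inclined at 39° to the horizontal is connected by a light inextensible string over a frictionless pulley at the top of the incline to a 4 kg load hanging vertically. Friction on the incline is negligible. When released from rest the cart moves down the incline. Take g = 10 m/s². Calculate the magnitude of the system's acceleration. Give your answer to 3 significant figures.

For the cart on the incline: the weight component along the slope is m₁g sin 39° = 14.8 × 10 × 0.6293 = 93.136 N and the normal force is N = m₁g cos 39° = 115.018 N.
Newton's second law for the cart (down-slope positive): 93.136 − T = 14.8 a. For the hanging load (upward positive): T − 4 × 10 = 4 a.
Adding the two equations eliminates T: 53.136 = 18.8 a, so a = 2.8264 m/s².

2.83 m/s²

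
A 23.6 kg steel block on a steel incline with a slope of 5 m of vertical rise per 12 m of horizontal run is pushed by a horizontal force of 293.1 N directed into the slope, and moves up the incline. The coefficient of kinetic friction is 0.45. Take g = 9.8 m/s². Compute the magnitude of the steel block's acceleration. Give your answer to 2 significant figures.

1.5 m/s²

The horizontal push has components F cos 22.62° = 293.1 × 0.9231 = 270.561 N up the incline and F sin 22.62° = 293.1 × 0.3846 = 112.726 N pressing into the surface.
The normal force is therefore N = mg cos 22.62° + F sin 22.62° = 213.495 + 112.726 = 326.221 N, and kinetic friction down the slope is μN = 0.45 × 326.221 = 146.799 N.
Along the incline: F cos 22.62° − mg sin 22.62° − μN = ma, so 270.561 − 88.950 − 146.799 = 23.6 a, giving a = 1.4751 m/s².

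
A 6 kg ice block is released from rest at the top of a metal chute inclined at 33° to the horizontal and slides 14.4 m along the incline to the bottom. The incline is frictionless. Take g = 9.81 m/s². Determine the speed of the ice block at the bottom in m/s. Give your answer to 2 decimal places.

12.40 m/s

The weight component along the incline is mg sin 33° = 32.057 N and the normal force is N = mg cos 33° = 49.364 N.
With no friction, a = g sin 33° = 5.3429 m/s².
Starting from rest over a distance of 14.4 m, v² = 2aL = 2 × 5.3429 × 14.4 = 153.8755, so v = 12.4047 m/s.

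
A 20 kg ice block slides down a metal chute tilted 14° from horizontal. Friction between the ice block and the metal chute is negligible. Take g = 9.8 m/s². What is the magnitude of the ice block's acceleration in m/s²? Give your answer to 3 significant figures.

2.37 m/s²

Resolving the weight along the incline: the component pulling the ice block down the slope is mg sin 14° = 20 × 9.8 × 0.2419 = 47.412 N, and the normal force is N = mg cos 14° = 20 × 9.8 × 0.9703 = 190.179 N.
With no friction the net force along the incline is 47.412 N, so a = g sin 14° = 47.412 / 20 = 2.3706 m/s².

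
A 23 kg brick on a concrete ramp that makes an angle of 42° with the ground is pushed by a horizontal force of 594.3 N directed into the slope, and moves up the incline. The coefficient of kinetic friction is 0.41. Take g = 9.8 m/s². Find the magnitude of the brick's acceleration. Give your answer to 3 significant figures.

The horizontal push has components F cos 42° = 594.3 × 0.7431 = 441.624 N up the incline and F sin 42° = 594.3 × 0.6691 = 397.646 N pressing into the surface.
The normal force is therefore N = mg cos 42° + F sin 42° = 167.495 + 397.646 = 565.141 N, and kinetic friction down the slope is μN = 0.41 × 565.141 = 231.708 N.
Along the incline: F cos 42° − mg sin 42° − μN = ma, so 441.624 − 150.815 − 231.708 = 23 a, giving a = 2.5696 m/s².

2.57 m/s²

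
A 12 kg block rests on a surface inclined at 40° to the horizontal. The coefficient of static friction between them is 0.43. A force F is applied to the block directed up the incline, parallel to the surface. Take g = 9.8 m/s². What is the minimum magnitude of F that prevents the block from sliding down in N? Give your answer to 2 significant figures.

The normal force is N = mg cos 40° = 90.087 N. With F at its minimum the block is on the verge of sliding down, so static friction is at its maximum μ_s N = 0.43 × 90.087 = 38.737 N and acts up the slope.
Equilibrium along the incline: F + μ_s N = mg sin 40°, so F = 75.592 − 38.737 = 36.855 N.

37 N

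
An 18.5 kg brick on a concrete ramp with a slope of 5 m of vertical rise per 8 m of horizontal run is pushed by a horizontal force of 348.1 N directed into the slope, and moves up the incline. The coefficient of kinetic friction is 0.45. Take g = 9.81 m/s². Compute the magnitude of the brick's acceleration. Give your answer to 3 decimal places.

The horizontal push has components F cos 32.01° = 348.1 × 0.8480 = 295.189 N up the incline and F sin 32.01° = 348.1 × 0.5300 = 184.493 N pressing into the surface.
The normal force is therefore N = mg cos 32.01° + F sin 32.01° = 153.899 + 184.493 = 338.392 N, and kinetic friction down the slope is μN = 0.45 × 338.392 = 152.276 N.
Along the incline: F cos 32.01° − mg sin 32.01° − μN = ma, so 295.189 − 96.187 − 152.276 = 18.5 a, giving a = 2.5257 m/s².

2.526 m/s²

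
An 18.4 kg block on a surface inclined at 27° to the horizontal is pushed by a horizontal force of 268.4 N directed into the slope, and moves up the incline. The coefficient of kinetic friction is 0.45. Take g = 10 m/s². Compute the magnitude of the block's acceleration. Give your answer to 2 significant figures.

The horizontal push has components F cos 27° = 268.4 × 0.8910 = 239.144 N up the incline and F sin 27° = 268.4 × 0.4540 = 121.854 N pressing into the surface.
The normal force is therefore N = mg cos 27° + F sin 27° = 163.944 + 121.854 = 285.798 N, and kinetic friction down the slope is μN = 0.45 × 285.798 = 128.609 N.
Along the incline: F cos 27° − mg sin 27° − μN = ma, so 239.144 − 83.536 − 128.609 = 18.4 a, giving a = 1.4673 m/s².

1.5 m/s²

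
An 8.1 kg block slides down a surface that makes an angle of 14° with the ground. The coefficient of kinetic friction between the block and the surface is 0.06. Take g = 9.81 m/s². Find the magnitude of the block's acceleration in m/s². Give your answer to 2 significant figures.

1.8 m/s²

Resolving the weight along the incline: the component pulling the block down the slope is mg sin 14° = 8.1 × 9.81 × 0.2419 = 19.222 N, and the normal force is N = mg cos 14° = 8.1 × 9.81 × 0.9703 = 77.101 N.
Kinetic friction acts up the slope with magnitude f = μN = 0.06 × 77.101 = 4.626 N.
Net force along the incline is 19.222 − 4.626 = 14.596 N, so a = 14.596 / 8.1 = 1.8020 m/s².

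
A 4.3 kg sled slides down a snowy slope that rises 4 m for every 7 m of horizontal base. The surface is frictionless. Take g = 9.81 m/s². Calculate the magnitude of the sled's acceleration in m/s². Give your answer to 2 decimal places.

4.87 m/s²

Resolving the weight along the incline: the component pulling the sled down the slope is mg sin 29.74° = 4.3 × 9.81 × 0.4961 = 20.927 N, and the normal force is N = mg cos 29.74° = 4.3 × 9.81 × 0.8682 = 36.623 N.
With no friction the net force along the incline is 20.927 N, so a = g sin 29.74° = 20.927 / 4.3 = 4.8667 m/s².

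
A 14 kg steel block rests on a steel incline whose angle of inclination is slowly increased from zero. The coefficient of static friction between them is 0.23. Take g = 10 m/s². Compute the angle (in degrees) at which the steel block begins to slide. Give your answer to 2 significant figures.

13°

At the threshold of sliding, static friction is at its maximum μ_s N and exactly balances the weight component along the incline: mg sin θ = μ_s mg cos θ.
Hence tan θ = μ_s = 0.23, so θ = arctan(0.23) = 12.9528°.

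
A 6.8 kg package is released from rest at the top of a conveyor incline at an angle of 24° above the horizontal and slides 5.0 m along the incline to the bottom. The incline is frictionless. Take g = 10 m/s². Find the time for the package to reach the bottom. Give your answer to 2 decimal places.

The weight component along the incline is mg sin 24° = 27.658 N and the normal force is N = mg cos 24° = 62.121 N.
With no friction, a = g sin 24° = 4.0674 m/s².
Starting from rest, L = ½at², so t = √(2L/a) = √(2 × 5.0 / 4.0674) = 1.5680 s.

1.57 s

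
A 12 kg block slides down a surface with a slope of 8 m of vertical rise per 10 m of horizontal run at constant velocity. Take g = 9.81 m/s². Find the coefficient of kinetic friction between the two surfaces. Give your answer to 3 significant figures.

At constant velocity the net force along the incline is zero: mg sin 38.66° = μ mg cos 38.66°.
So μ = tan 38.66° = 0.6247 / 0.7809 = 0.8000.

0.800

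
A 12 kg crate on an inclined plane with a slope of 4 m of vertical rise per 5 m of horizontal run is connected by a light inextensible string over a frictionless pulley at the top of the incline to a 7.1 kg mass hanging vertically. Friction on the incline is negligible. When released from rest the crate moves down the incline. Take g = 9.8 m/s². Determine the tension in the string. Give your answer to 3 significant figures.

For the crate on the incline: the weight component along the slope is m₁g sin 38.66° = 12 × 9.8 × 0.6247 = 73.465 N and the normal force is N = m₁g cos 38.66° = 91.830 N.
Newton's second law for the crate (down-slope positive): 73.465 − T = 12 a. For the hanging mass (upward positive): T − 7.1 × 9.8 = 7.1 a.
Adding the two equations eliminates T: 3.885 = 19.1 a, so a = 0.2034 m/s².
Then from the hanging mass's equation, T = 7.1 × (9.8 + 0.2034) = 71.024 N.

71.0 N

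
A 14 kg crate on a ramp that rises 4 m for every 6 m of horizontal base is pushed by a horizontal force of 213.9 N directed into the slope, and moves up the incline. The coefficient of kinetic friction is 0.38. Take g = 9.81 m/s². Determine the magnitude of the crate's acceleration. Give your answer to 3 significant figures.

0.949 m/s²

The horizontal push has components F cos 33.69° = 213.9 × 0.8321 = 177.986 N up the incline and F sin 33.69° = 213.9 × 0.5547 = 118.650 N pressing into the surface.
The normal force is therefore N = mg cos 33.69° + F sin 33.69° = 114.281 + 118.650 = 232.931 N, and kinetic friction down the slope is μN = 0.38 × 232.931 = 88.514 N.
Along the incline: F cos 33.69° − mg sin 33.69° − μN = ma, so 177.986 − 76.182 − 88.514 = 14 a, giving a = 0.9493 m/s².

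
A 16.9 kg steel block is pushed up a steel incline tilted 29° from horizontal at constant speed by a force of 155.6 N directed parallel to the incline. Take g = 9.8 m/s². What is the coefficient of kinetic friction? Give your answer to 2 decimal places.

0.52

At constant speed ΣF = 0 along the incline. The applied 155.6 N acts up the slope; the weight component mg sin 29° = 80.294 N and kinetic friction μN both act down the slope.
So 155.6 = 80.294 + μ × 144.855, giving μ = (155.6 − 80.294) / 144.855 = 0.5199.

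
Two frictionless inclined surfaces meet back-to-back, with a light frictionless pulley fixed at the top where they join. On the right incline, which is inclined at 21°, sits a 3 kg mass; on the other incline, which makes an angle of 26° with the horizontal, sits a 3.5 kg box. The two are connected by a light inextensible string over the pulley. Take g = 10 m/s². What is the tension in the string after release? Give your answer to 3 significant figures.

12.9 N

Resolve each weight along its own incline: the 3 kg mass has component 3 × 10 × sin 21° = 10.751 N down its slope, and the 3.5 kg mass has 3.5 × 10 × sin 26° = 15.343 N down its slope.
The 3.5 kg side's 15.343 N exceeds the other side's 10.751 N, so that mass slides down and the 3 kg mass slides up. Taking that direction as positive, Newton's second law for the whole system gives 15.343 − 10.751 = (3 + 3.5) a, so a = 4.592 / 6.5 = 0.7065 m/s².
For the 3 kg mass (up-slope positive): T − 10.751 = 3 × 0.7065, so T = 12.870 N.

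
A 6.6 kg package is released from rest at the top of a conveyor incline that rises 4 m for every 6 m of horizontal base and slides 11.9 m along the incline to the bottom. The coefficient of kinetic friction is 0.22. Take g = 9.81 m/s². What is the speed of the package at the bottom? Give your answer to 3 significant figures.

The weight component along the incline is mg sin 33.69° = 35.915 N and the normal force is N = mg cos 33.69° = 53.872 N.
Friction up the slope is f = μN = 0.22 × 53.872 = 11.852 N, so the net downslope force is 35.915 − 11.852 = 24.063 N and a = 24.063 / 6.6 = 3.6459 m/s².
Starting from rest over a distance of 11.9 m, v² = 2aL = 2 × 3.6459 × 11.9 = 86.7724, so v = 9.3152 m/s.

9.32 m/s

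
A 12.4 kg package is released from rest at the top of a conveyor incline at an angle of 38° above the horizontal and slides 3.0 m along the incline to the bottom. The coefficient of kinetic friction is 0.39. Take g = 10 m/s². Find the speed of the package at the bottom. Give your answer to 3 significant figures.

The weight component along the incline is mg sin 38° = 76.342 N and the normal force is N = mg cos 38° = 97.713 N.
Friction up the slope is f = μN = 0.39 × 97.713 = 38.108 N, so the net downslope force is 76.342 − 38.108 = 38.234 N and a = 38.234 / 12.4 = 3.0834 m/s².
Starting from rest over a distance of 3.0 m, v² = 2aL = 2 × 3.0834 × 3.0 = 18.5004, so v = 4.3012 m/s.

4.30 m/s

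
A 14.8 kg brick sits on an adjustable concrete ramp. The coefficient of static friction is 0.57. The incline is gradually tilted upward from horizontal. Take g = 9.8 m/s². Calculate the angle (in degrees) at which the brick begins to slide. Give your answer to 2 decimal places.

At the threshold of sliding, static friction is at its maximum μ_s N and exactly balances the weight component along the incline: mg sin θ = μ_s mg cos θ.
Hence tan θ = μ_s = 0.57, so θ = arctan(0.57) = 29.6831°.

29.68°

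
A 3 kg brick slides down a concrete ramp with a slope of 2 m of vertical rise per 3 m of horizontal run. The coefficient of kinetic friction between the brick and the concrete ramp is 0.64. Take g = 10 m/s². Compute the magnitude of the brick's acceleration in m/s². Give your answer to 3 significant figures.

0.222 m/s²

Resolving the weight along the incline: the component pulling the brick down the slope is mg sin 33.69° = 3 × 10 × 0.5547 = 16.641 N, and the normal force is N = mg cos 33.69° = 3 × 10 × 0.8321 = 24.963 N.
Kinetic friction acts up the slope with magnitude f = μN = 0.64 × 24.963 = 15.976 N.
Net force along the incline is 16.641 − 15.976 = 0.665 N, so a = 0.665 / 3 = 0.2217 m/s².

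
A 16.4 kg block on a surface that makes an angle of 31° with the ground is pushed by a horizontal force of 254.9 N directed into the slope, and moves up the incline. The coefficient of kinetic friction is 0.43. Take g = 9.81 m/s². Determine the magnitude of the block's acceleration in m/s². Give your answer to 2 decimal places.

1.21 m/s²

The horizontal push has components F cos 31° = 254.9 × 0.8572 = 218.500 N up the incline and F sin 31° = 254.9 × 0.5150 = 131.274 N pressing into the surface.
The normal force is therefore N = mg cos 31° + F sin 31° = 137.910 + 131.274 = 269.184 N, and kinetic friction down the slope is μN = 0.43 × 269.184 = 115.749 N.
Along the incline: F cos 31° − mg sin 31° − μN = ma, so 218.500 − 82.855 − 115.749 = 16.4 a, giving a = 1.2132 m/s².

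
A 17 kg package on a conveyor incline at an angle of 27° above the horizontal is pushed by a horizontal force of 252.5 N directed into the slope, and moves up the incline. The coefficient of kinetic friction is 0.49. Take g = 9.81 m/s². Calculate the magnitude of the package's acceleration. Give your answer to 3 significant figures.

1.19 m/s²

The horizontal push has components F cos 27° = 252.5 × 0.8910 = 224.977 N up the incline and F sin 27° = 252.5 × 0.4540 = 114.635 N pressing into the surface.
The normal force is therefore N = mg cos 27° + F sin 27° = 148.592 + 114.635 = 263.227 N, and kinetic friction down the slope is μN = 0.49 × 263.227 = 128.981 N.
Along the incline: F cos 27° − mg sin 27° − μN = ma, so 224.977 − 75.714 − 128.981 = 17 a, giving a = 1.1931 m/s².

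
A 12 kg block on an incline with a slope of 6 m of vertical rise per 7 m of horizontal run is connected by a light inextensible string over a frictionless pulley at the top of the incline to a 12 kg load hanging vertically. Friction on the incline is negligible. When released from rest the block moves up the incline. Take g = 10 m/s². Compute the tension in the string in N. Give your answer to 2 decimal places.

For the block on the incline: the weight component along the slope is m₁g sin 40.60° = 12 × 10 × 0.6508 = 78.096 N and the normal force is N = m₁g cos 40.60° = 91.111 N.
Newton's second law for the block (up-slope positive): T − 78.096 = 12 a. For the hanging load (downward positive): 12 × 10 − T = 12 a.
Adding the two equations eliminates T: 41.904 = 24 a, so a = 1.7460 m/s².
Then from the hanging load's equation, T = 12 × (10 − 1.7460) = 99.048 N.

99.05 N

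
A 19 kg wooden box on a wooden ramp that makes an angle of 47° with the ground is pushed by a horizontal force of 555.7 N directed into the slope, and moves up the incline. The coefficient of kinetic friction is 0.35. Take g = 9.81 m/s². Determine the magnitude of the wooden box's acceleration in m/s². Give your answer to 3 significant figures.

The horizontal push has components F cos 47° = 555.7 × 0.6820 = 378.987 N up the incline and F sin 47° = 555.7 × 0.7314 = 406.439 N pressing into the surface.
The normal force is therefore N = mg cos 47° + F sin 47° = 127.118 + 406.439 = 533.557 N, and kinetic friction down the slope is μN = 0.35 × 533.557 = 186.745 N.
Along the incline: F cos 47° − mg sin 47° − μN = ma, so 378.987 − 136.326 − 186.745 = 19 a, giving a = 2.9429 m/s².

2.94 m/s²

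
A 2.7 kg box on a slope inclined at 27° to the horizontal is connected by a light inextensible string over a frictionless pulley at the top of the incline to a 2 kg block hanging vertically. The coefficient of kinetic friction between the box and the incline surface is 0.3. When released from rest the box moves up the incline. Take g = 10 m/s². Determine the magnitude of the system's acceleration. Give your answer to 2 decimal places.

0.11 m/s²

For the box on the incline: the weight component along the slope is m₁g sin 27° = 2.7 × 10 × 0.4540 = 12.258 N and the normal force is N = m₁g cos 27° = 24.057 N.
Kinetic friction opposes the box's motion up the incline: f = μN = 0.3 × 24.057 = 7.217 N acting down the slope.
Newton's second law for the box (up-slope positive): T − 12.258 − 7.217 = 2.7 a. For the hanging block (downward positive): 2 × 10 − T = 2 a.
Adding the two equations eliminates T: 0.525 = 4.7 a, so a = 0.1117 m/s².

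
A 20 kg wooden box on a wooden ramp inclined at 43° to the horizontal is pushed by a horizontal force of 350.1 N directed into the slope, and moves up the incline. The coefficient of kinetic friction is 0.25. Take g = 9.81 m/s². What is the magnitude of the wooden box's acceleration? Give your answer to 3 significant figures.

The horizontal push has components F cos 43° = 350.1 × 0.7314 = 256.063 N up the incline and F sin 43° = 350.1 × 0.6820 = 238.768 N pressing into the surface.
The normal force is therefore N = mg cos 43° + F sin 43° = 143.501 + 238.768 = 382.269 N, and kinetic friction down the slope is μN = 0.25 × 382.269 = 95.567 N.
Along the incline: F cos 43° − mg sin 43° − μN = ma, so 256.063 − 133.808 − 95.567 = 20 a, giving a = 1.3344 m/s².

1.33 m/s²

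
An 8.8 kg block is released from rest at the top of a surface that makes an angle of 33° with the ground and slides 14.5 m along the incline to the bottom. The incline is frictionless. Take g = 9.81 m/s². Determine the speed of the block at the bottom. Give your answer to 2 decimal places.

The weight component along the incline is mg sin 33° = 47.018 N and the normal force is N = mg cos 33° = 72.401 N.
With no friction, a = g sin 33° = 5.3429 m/s².
Starting from rest over a distance of 14.5 m, v² = 2aL = 2 × 5.3429 × 14.5 = 154.9441, so v = 12.4477 m/s.

12.45 m/s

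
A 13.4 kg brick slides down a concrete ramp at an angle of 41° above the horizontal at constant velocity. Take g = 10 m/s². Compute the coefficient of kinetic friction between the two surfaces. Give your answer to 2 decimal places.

0.87

At constant velocity the net force along the incline is zero: mg sin 41° = μ mg cos 41°.
So μ = tan 41° = 0.6561 / 0.7547 = 0.8694.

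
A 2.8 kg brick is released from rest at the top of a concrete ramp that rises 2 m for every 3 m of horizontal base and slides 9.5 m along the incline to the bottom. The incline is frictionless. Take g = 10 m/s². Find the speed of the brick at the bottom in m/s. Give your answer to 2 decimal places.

10.27 m/s

The weight component along the incline is mg sin 33.69° = 15.532 N and the normal force is N = mg cos 33.69° = 23.297 N.
With no friction, a = g sin 33.69° = 5.5470 m/s².
Starting from rest over a distance of 9.5 m, v² = 2aL = 2 × 5.5470 × 9.5 = 105.3930, so v = 10.2661 m/s.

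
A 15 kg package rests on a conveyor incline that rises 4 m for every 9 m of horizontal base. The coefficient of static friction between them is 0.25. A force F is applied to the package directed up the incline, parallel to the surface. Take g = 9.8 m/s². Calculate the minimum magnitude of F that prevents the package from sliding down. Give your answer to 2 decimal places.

The normal force is N = mg cos 23.96° = 134.330 N. With F at its minimum the package is on the verge of sliding down, so static friction is at its maximum μ_s N = 0.25 × 134.330 = 33.583 N and acts up the slope.
Equilibrium along the incline: F + μ_s N = mg sin 23.96°, so F = 59.702 − 33.583 = 26.119 N.

26.12 N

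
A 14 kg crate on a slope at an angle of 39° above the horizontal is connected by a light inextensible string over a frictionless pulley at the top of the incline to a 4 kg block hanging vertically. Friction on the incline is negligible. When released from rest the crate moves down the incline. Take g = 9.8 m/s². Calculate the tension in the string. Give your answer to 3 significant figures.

For the crate on the incline: the weight component along the slope is m₁g sin 39° = 14 × 9.8 × 0.6293 = 86.340 N and the normal force is N = m₁g cos 39° = 106.624 N.
Newton's second law for the crate (down-slope positive): 86.340 − T = 14 a. For the hanging block (upward positive): T − 4 × 9.8 = 4 a.
Adding the two equations eliminates T: 47.140 = 18 a, so a = 2.6189 m/s².
Then from the hanging block's equation, T = 4 × (9.8 + 2.6189) = 49.676 N.

49.7 N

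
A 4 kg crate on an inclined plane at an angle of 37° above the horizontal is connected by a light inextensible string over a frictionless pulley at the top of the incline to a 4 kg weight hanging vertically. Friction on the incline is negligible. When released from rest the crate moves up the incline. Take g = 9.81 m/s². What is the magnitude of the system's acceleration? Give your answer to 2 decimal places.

For the crate on the incline: the weight component along the slope is m₁g sin 37° = 4 × 9.81 × 0.6018 = 23.615 N and the normal force is N = m₁g cos 37° = 31.338 N.
Newton's second law for the crate (up-slope positive): T − 23.615 = 4 a. For the hanging weight (downward positive): 4 × 9.81 − T = 4 a.
Adding the two equations eliminates T: 15.625 = 8 a, so a = 1.9531 m/s².

1.95 m/s²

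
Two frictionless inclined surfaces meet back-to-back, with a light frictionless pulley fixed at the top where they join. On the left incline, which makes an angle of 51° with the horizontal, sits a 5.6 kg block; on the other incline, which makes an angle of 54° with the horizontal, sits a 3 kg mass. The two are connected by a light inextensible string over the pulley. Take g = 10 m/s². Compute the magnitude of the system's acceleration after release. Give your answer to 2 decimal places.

2.24 m/s²

Resolve each weight along its own incline: the 5.6 kg mass has component 5.6 × 10 × sin 51° = 43.520 N down its slope, and the 3 kg mass has 3 × 10 × sin 54° = 24.271 N down its slope.
The 5.6 kg side's 43.520 N exceeds the other side's 24.271 N, so that mass slides down and the 3 kg mass slides up. Taking that direction as positive, Newton's second law for the whole system gives 43.520 − 24.271 = (5.6 + 3) a, so a = 19.249 / 8.6 = 2.2383 m/s².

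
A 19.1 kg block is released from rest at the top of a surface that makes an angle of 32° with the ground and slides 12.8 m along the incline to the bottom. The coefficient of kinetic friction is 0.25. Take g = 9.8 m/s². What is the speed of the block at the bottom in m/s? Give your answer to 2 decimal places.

The weight component along the incline is mg sin 32° = 99.190 N and the normal force is N = mg cos 32° = 158.738 N.
Friction up the slope is f = μN = 0.25 × 158.738 = 39.684 N, so the net downslope force is 99.190 − 39.684 = 59.506 N and a = 59.506 / 19.1 = 3.1155 m/s².
Starting from rest over a distance of 12.8 m, v² = 2aL = 2 × 3.1155 × 12.8 = 79.7568, so v = 8.9307 m/s.

8.93 m/s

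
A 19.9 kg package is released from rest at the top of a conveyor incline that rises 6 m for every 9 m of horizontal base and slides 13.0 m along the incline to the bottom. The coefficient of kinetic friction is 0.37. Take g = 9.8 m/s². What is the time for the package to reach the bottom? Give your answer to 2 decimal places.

3.28 s

The weight component along the incline is mg sin 33.69° = 108.178 N and the normal force is N = mg cos 33.69° = 162.266 N.
Friction up the slope is f = μN = 0.37 × 162.266 = 60.038 N, so the net downslope force is 108.178 − 60.038 = 48.140 N and a = 48.140 / 19.9 = 2.4191 m/s².
Starting from rest, L = ½at², so t = √(2L/a) = √(2 × 13.0 / 2.4191) = 3.2784 s.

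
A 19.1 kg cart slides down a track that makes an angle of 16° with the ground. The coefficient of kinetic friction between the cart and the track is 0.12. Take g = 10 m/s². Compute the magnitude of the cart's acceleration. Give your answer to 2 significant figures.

1.6 m/s²

Resolving the weight along the incline: the component pulling the cart down the slope is mg sin 16° = 19.1 × 10 × 0.2756 = 52.640 N, and the normal force is N = mg cos 16° = 19.1 × 10 × 0.9613 = 183.608 N.
Kinetic friction acts up the slope with magnitude f = μN = 0.12 × 183.608 = 22.033 N.
Net force along the incline is 52.640 − 22.033 = 30.607 N, so a = 30.607 / 19.1 = 1.6025 m/s².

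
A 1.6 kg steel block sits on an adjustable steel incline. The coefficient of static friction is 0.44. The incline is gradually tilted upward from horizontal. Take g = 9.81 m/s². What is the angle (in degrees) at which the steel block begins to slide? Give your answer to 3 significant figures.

At the threshold of sliding, static friction is at its maximum μ_s N and exactly balances the weight component along the incline: mg sin θ = μ_s mg cos θ.
Hence tan θ = μ_s = 0.44, so θ = arctan(0.44) = 23.7495°.

23.7°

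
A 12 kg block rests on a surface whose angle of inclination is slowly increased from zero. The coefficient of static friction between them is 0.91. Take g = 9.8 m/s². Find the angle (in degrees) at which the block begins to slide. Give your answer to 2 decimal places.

42.30°

At the threshold of sliding, static friction is at its maximum μ_s N and exactly balances the weight component along the incline: mg sin θ = μ_s mg cos θ.
Hence tan θ = μ_s = 0.91, so θ = arctan(0.91) = 42.3022°.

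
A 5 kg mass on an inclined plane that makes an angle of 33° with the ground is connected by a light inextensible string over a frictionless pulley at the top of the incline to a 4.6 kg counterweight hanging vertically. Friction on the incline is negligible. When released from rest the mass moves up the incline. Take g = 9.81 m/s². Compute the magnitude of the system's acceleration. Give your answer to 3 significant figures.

1.92 m/s²

For the mass on the incline: the weight component along the slope is m₁g sin 33° = 5 × 9.81 × 0.5446 = 26.713 N and the normal force is N = m₁g cos 33° = 41.137 N.
Newton's second law for the mass (up-slope positive): T − 26.713 = 5 a. For the hanging counterweight (downward positive): 4.6 × 9.81 − T = 4.6 a.
Adding the two equations eliminates T: 18.413 = 9.6 a, so a = 1.9180 m/s².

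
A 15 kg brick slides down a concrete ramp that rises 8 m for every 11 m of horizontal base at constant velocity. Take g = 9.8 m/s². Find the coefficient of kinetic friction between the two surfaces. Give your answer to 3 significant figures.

0.727

At constant velocity the net force along the incline is zero: mg sin 36.03° = μ mg cos 36.03°.
So μ = tan 36.03° = 0.5882 / 0.8087 = 0.7273.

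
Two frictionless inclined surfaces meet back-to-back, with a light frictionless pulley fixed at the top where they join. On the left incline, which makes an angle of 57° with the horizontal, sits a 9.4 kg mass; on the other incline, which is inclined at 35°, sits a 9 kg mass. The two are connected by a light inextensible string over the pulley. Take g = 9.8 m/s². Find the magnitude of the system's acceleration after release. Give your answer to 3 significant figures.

Resolve each weight along its own incline: the 9.4 kg mass has component 9.4 × 9.8 × sin 57° = 77.258 N down its slope, and the 9 kg mass has 9 × 9.8 × sin 35° = 50.589 N down its slope.
The 9.4 kg side's 77.258 N exceeds the other side's 50.589 N, so that mass slides down and the 9 kg mass slides up. Taking that direction as positive, Newton's second law for the whole system gives 77.258 − 50.589 = (9.4 + 9) a, so a = 26.669 / 18.4 = 1.4494 m/s².

1.45 m/s²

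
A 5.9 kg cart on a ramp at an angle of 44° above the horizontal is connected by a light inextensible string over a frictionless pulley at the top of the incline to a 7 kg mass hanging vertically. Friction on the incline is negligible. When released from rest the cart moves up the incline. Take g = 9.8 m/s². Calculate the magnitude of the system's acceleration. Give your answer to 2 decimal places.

For the cart on the incline: the weight component along the slope is m₁g sin 44° = 5.9 × 9.8 × 0.6947 = 40.168 N and the normal force is N = m₁g cos 44° = 41.592 N.
Newton's second law for the cart (up-slope positive): T − 40.168 = 5.9 a. For the hanging mass (downward positive): 7 × 9.8 − T = 7 a.
Adding the two equations eliminates T: 28.432 = 12.9 a, so a = 2.2040 m/s².

2.20 m/s²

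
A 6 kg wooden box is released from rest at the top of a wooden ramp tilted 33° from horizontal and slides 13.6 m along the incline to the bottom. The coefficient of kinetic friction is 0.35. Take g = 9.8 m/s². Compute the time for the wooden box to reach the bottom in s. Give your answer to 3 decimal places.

The weight component along the incline is mg sin 33° = 32.025 N and the normal force is N = mg cos 33° = 49.314 N.
Friction up the slope is f = μN = 0.35 × 49.314 = 17.260 N, so the net downslope force is 32.025 − 17.260 = 14.765 N and a = 14.765 / 6 = 2.4608 m/s².
Starting from rest, L = ½at², so t = √(2L/a) = √(2 × 13.6 / 2.4608) = 3.3247 s.

3.325 s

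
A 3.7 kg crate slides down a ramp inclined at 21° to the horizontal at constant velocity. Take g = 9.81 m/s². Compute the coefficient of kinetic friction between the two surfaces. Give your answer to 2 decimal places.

At constant velocity the net force along the incline is zero: mg sin 21° = μ mg cos 21°.
So μ = tan 21° = 0.3584 / 0.9336 = 0.3839.

0.38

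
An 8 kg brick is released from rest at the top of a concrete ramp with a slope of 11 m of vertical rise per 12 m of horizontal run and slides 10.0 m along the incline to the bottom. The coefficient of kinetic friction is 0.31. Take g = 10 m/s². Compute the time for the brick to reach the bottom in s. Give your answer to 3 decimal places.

The weight component along the incline is mg sin 42.51° = 54.058 N and the normal force is N = mg cos 42.51° = 58.972 N.
Friction up the slope is f = μN = 0.31 × 58.972 = 18.281 N, so the net downslope force is 54.058 − 18.281 = 35.777 N and a = 35.777 / 8 = 4.4721 m/s².
Starting from rest, L = ½at², so t = √(2L/a) = √(2 × 10.0 / 4.4721) = 2.1148 s.

2.115 s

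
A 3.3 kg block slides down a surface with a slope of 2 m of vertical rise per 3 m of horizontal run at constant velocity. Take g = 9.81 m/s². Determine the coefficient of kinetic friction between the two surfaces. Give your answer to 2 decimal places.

0.67

At constant velocity the net force along the incline is zero: mg sin 33.69° = μ mg cos 33.69°.
So μ = tan 33.69° = 0.5547 / 0.8321 = 0.6666.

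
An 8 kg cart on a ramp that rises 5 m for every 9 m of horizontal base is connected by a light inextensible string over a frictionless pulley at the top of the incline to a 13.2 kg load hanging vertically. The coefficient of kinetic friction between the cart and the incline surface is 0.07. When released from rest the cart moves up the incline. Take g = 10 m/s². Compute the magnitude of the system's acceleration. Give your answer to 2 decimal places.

For the cart on the incline: the weight component along the slope is m₁g sin 29.05° = 8 × 10 × 0.4856 = 38.848 N and the normal force is N = m₁g cos 29.05° = 69.933 N.
Kinetic friction opposes the cart's motion up the incline: f = μN = 0.07 × 69.933 = 4.895 N acting down the slope.
Newton's second law for the cart (up-slope positive): T − 38.848 − 4.895 = 8 a. For the hanging load (downward positive): 13.2 × 10 − T = 13.2 a.
Adding the two equations eliminates T: 88.257 = 21.2 a, so a = 4.1631 m/s².

4.16 m/s²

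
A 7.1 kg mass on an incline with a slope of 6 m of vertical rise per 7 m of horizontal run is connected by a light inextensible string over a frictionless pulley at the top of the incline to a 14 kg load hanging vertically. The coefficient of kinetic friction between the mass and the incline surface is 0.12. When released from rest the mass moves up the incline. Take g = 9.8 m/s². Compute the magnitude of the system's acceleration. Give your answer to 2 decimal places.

4.06 m/s²

For the mass on the incline: the weight component along the slope is m₁g sin 40.60° = 7.1 × 9.8 × 0.6508 = 45.283 N and the normal force is N = m₁g cos 40.60° = 52.829 N.
Kinetic friction opposes the mass's motion up the incline: f = μN = 0.12 × 52.829 = 6.339 N acting down the slope.
Newton's second law for the mass (up-slope positive): T − 45.283 − 6.339 = 7.1 a. For the hanging load (downward positive): 14 × 9.8 − T = 14 a.
Adding the two equations eliminates T: 85.578 = 21.1 a, so a = 4.0558 m/s².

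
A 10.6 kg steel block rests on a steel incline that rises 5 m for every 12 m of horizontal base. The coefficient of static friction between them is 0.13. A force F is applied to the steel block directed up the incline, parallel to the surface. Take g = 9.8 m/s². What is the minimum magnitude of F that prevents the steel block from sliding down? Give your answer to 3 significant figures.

The normal force is N = mg cos 22.62° = 95.889 N. With F at its minimum the steel block is on the verge of sliding down, so static friction is at its maximum μ_s N = 0.13 × 95.889 = 12.466 N and acts up the slope.
Equilibrium along the incline: F + μ_s N = mg sin 22.62°, so F = 39.954 − 12.466 = 27.488 N.

27.5 N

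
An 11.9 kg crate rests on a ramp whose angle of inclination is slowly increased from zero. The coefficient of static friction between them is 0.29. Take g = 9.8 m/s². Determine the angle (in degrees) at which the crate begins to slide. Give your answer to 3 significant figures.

At the threshold of sliding, static friction is at its maximum μ_s N and exactly balances the weight component along the incline: mg sin θ = μ_s mg cos θ.
Hence tan θ = μ_s = 0.29, so θ = arctan(0.29) = 16.1722°.

16.2°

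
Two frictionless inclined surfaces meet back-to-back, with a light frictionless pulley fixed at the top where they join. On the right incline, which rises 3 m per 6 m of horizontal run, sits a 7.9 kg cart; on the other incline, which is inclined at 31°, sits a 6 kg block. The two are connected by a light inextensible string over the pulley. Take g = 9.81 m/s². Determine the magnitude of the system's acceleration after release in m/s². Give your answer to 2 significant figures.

Resolve each weight along its own incline: the 7.9 kg mass has component 7.9 × 9.81 × sin 26.57° = 34.659 N down its slope, and the 6 kg mass has 6 × 9.81 × sin 31° = 30.315 N down its slope.
The 7.9 kg side's 34.659 N exceeds the other side's 30.315 N, so that mass slides down and the 6 kg mass slides up. Taking that direction as positive, Newton's second law for the whole system gives 34.659 − 30.315 = (7.9 + 6) a, so a = 4.344 / 13.9 = 0.3125 m/s².

0.31 m/s²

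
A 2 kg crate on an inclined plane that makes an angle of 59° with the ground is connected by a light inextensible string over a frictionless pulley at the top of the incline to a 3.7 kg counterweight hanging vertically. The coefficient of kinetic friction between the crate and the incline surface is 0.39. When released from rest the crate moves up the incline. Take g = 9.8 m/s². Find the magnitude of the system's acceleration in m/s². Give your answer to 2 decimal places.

2.72 m/s²

For the crate on the incline: the weight component along the slope is m₁g sin 59° = 2 × 9.8 × 0.8572 = 16.801 N and the normal force is N = m₁g cos 59° = 10.095 N.
Kinetic friction opposes the crate's motion up the incline: f = μN = 0.39 × 10.095 = 3.937 N acting down the slope.
Newton's second law for the crate (up-slope positive): T − 16.801 − 3.937 = 2 a. For the hanging counterweight (downward positive): 3.7 × 9.8 − T = 3.7 a.
Adding the two equations eliminates T: 15.522 = 5.7 a, so a = 2.7232 m/s².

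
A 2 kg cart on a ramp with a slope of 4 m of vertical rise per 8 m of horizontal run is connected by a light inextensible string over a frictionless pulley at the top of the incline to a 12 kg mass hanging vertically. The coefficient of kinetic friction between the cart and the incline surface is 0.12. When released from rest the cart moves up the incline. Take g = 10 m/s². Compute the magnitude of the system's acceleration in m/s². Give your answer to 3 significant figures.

7.78 m/s²

For the cart on the incline: the weight component along the slope is m₁g sin 26.57° = 2 × 10 × 0.4472 = 8.944 N and the normal force is N = m₁g cos 26.57° = 17.889 N.
Kinetic friction opposes the cart's motion up the incline: f = μN = 0.12 × 17.889 = 2.147 N acting down the slope.
Newton's second law for the cart (up-slope positive): T − 8.944 − 2.147 = 2 a. For the hanging mass (downward positive): 12 × 10 − T = 12 a.
Adding the two equations eliminates T: 108.909 = 14 a, so a = 7.7792 m/s².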